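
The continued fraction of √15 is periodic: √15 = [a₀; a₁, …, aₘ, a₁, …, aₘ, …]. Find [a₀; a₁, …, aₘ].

[3; 1, 6]

a₀ = ⌊√15⌋ = 3.
With m₀=0, d₀=1 and mₖ₊₁ = dₖaₖ − mₖ, dₖ₊₁ = (n − mₖ₊₁²)/dₖ, aₖ₊₁ = ⌊(a₀+mₖ₊₁)/dₖ₊₁⌋:
  k=1: m=3, d=6, a=1
  k=2: m=3, d=1, a=6
d=1 and a=2a₀=6 at k=2, so the next step gives (m, d) = (3, 6) again — its k=1 value — and the period has length 2.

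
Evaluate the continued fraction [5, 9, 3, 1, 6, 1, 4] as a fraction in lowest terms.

Fold from the inside: start with 4/1.
  1 + 1/4 = 5/4
  6 + 4/5 = 34/5
  1 + 5/34 = 39/34
  3 + 34/39 = 151/39
  9 + 39/151 = 1398/151
  5 + 151/1398 = 7141/1398

7141/1398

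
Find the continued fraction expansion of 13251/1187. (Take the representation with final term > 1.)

13251 = 11×1187 + 194
1187 = 6×194 + 23
194 = 8×23 + 10
23 = 2×10 + 3
10 = 3×3 + 1
3 = 3×1 + 0  (stop)
So 13251/1187 = [11; 6, 8, 2, 3, 3].

[11; 6, 8, 2, 3, 3]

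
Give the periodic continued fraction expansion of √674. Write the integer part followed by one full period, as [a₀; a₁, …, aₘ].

a₀ = ⌊√674⌋ = 25.
With m₀=0, d₀=1 and mₖ₊₁ = dₖaₖ − mₖ, dₖ₊₁ = (n − mₖ₊₁²)/dₖ, aₖ₊₁ = ⌊(a₀+mₖ₊₁)/dₖ₊₁⌋:
  k=1: m=25, d=49, a=1
  k=2: m=24, d=2, a=24
  k=3: m=24, d=49, a=1
  k=4: m=25, d=1, a=50
d=1 and a=2a₀=50 at k=4, so the next step gives (m, d) = (25, 49) again — its k=1 value — and the period has length 4.

[25; 1, 24, 1, 50]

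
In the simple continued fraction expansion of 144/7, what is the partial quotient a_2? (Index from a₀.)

144 = 20·7 + 4   →  a_0 = 20
7 = 1·4 + 3   →  a_1 = 1
4 = 1·3 + 1   →  a_2 = 1

1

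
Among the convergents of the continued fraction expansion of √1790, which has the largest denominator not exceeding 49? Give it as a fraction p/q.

√1790 = [42; 3, 4, 8, 4, 3, 84, …] (period length 6).
Convergents:
  p_0/q_0 = 42/1
  p_1/q_1 = 127/3
  p_2/q_2 = 550/13
  p_3/q_3 = 4527/107
q_2 = 13 ≤ 49 < 107 = q_3, so the answer is 550/13.

550/13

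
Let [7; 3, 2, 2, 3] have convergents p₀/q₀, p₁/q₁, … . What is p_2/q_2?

Using pₖ = aₖpₖ₋₁ + pₖ₋₂, qₖ = aₖqₖ₋₁ + qₖ₋₂ (with p₋₁=1, p₋₂=0, q₋₁=0, q₋₂=1):
  k=0: a=7, p=7, q=1
  k=1: a=3, p=22, q=3
  k=2: a=2, p=51, q=7

51/7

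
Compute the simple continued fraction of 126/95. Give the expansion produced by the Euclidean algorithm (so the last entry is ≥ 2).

126 = 1×95 + 31
95 = 3×31 + 2
31 = 15×2 + 1
2 = 2×1 + 0  (stop)
So 126/95 = [1; 3, 15, 2].

[1; 3, 15, 2]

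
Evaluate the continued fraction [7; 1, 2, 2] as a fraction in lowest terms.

54/7

Fold from the inside: start with 2/1.
  2 + 1/2 = 5/2
  1 + 2/5 = 7/5
  7 + 5/7 = 54/7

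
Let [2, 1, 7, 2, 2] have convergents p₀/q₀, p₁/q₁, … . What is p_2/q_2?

Using pₖ = aₖpₖ₋₁ + pₖ₋₂, qₖ = aₖqₖ₋₁ + qₖ₋₂ (with p₋₁=1, p₋₂=0, q₋₁=0, q₋₂=1):
  k=0: a=2, p=2, q=1
  k=1: a=1, p=3, q=1
  k=2: a=7, p=23, q=8

23/8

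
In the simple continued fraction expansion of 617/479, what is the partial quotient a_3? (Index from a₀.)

617 = 1·479 + 138   →  a_0 = 1
479 = 3·138 + 65   →  a_1 = 3
138 = 2·65 + 8   →  a_2 = 2
65 = 8·8 + 1   →  a_3 = 8

8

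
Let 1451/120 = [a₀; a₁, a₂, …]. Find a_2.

1

1451 = 12·120 + 11   →  a_0 = 12
120 = 10·11 + 10   →  a_1 = 10
11 = 1·10 + 1   →  a_2 = 1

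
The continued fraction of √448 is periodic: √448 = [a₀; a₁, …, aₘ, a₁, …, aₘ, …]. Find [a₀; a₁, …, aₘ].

a₀ = ⌊√448⌋ = 21.
With m₀=0, d₀=1 and mₖ₊₁ = dₖaₖ − mₖ, dₖ₊₁ = (n − mₖ₊₁²)/dₖ, aₖ₊₁ = ⌊(a₀+mₖ₊₁)/dₖ₊₁⌋:
  k=1: m=21, d=7, a=6
  k=2: m=21, d=1, a=42
d=1 and a=2a₀=42 at k=2, so the next step gives (m, d) = (21, 7) again — its k=1 value — and the period has length 2.

[21; 6, 42]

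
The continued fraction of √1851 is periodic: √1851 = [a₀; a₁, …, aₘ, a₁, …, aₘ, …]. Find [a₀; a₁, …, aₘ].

a₀ = ⌊√1851⌋ = 43.
With m₀=0, d₀=1 and mₖ₊₁ = dₖaₖ − mₖ, dₖ₊₁ = (n − mₖ₊₁²)/dₖ, aₖ₊₁ = ⌊(a₀+mₖ₊₁)/dₖ₊₁⌋:
  k=1: m=43, d=2, a=43
  k=2: m=43, d=1, a=86
d=1 and a=2a₀=86 at k=2, so the next step gives (m, d) = (43, 2) again — its k=1 value — and the period has length 2.

[43; 43, 86]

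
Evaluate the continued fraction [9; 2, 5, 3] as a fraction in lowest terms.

331/35

Fold from the inside: start with 3/1.
  5 + 1/3 = 16/3
  2 + 3/16 = 35/16
  9 + 16/35 = 331/35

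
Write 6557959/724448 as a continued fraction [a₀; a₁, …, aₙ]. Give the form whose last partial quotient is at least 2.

6557959 = 9*724448 + 37927
724448 = 19*37927 + 3835
37927 = 9*3835 + 3412
3835 = 1*3412 + 423
3412 = 8*423 + 28
423 = 15*28 + 3
28 = 9*3 + 1
3 = 3*1 + 0  (stop)
So 6557959/724448 = [9; 19, 9, 1, 8, 15, 9, 3].

[9; 19, 9, 1, 8, 15, 9, 3]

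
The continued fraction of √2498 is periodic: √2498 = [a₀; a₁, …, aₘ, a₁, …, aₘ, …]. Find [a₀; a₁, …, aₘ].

[49; 1, 48, 1, 98]

a₀ = ⌊√2498⌋ = 49.
With m₀=0, d₀=1 and mₖ₊₁ = dₖaₖ − mₖ, dₖ₊₁ = (n − mₖ₊₁²)/dₖ, aₖ₊₁ = ⌊(a₀+mₖ₊₁)/dₖ₊₁⌋:
  k=1: m=49, d=97, a=1
  k=2: m=48, d=2, a=48
  k=3: m=48, d=97, a=1
  k=4: m=49, d=1, a=98
d=1 and a=2a₀=98 at k=4, so the next step gives (m, d) = (49, 97) again — its k=1 value — and the period has length 4.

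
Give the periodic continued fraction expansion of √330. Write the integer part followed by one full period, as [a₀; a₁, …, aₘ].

a₀ = ⌊√330⌋ = 18.

[18; 6, 36]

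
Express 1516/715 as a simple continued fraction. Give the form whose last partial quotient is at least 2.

1516 = 2*715 + 86
715 = 8*86 + 27
86 = 3*27 + 5
27 = 5*5 + 2
5 = 2*2 + 1
2 = 2*1 + 0  (stop)
So 1516/715 = [2; 8, 3, 5, 2, 2].

[2; 8, 3, 5, 2, 2]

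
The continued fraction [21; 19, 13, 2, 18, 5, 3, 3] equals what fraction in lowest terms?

Fold from the inside: start with 3/1.
  3 + 1/3 = 10/3
  5 + 3/10 = 53/10
  18 + 10/53 = 964/53
  2 + 53/964 = 1981/964
  13 + 964/1981 = 26717/1981
  19 + 1981/26717 = 509604/26717
  21 + 26717/509604 = 10728401/509604

10728401/509604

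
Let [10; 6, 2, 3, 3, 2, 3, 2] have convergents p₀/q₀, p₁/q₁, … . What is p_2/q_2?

132/13

Using pₖ = aₖpₖ₋₁ + pₖ₋₂, qₖ = aₖqₖ₋₁ + qₖ₋₂ (with p₋₁=1, p₋₂=0, q₋₁=0, q₋₂=1):
  k=0: a=10, p=10, q=1
  k=1: a=6, p=61, q=6
  k=2: a=2, p=132, q=13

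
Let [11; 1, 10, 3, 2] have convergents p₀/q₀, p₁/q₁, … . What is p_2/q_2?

Using pₖ = aₖpₖ₋₁ + pₖ₋₂, qₖ = aₖqₖ₋₁ + qₖ₋₂ (with p₋₁=1, p₋₂=0, q₋₁=0, q₋₂=1):
  k=0: a=11, p=11, q=1
  k=1: a=1, p=12, q=1
  k=2: a=10, p=131, q=11

131/11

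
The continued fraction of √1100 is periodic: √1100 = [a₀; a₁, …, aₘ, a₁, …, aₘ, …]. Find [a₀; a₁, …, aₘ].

[33; 6, 66]

a₀ = ⌊√1100⌋ = 33.
With m₀=0, d₀=1 and mₖ₊₁ = dₖaₖ − mₖ, dₖ₊₁ = (n − mₖ₊₁²)/dₖ, aₖ₊₁ = ⌊(a₀+mₖ₊₁)/dₖ₊₁⌋:
  k=1: m=33, d=11, a=6
  k=2: m=33, d=1, a=66
d=1 and a=2a₀=66 at k=2, so the next step gives (m, d) = (33, 11) again — its k=1 value — and the period has length 2.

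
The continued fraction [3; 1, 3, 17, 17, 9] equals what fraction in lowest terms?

Using pₖ = aₖpₖ₋₁ + pₖ₋₂ and qₖ = aₖqₖ₋₁ + qₖ₋₂:
  k=0: a=3, p=3, q=1
  k=1: a=1, p=4, q=1
  k=2: a=3, p=15, q=4
  k=3: a=17, p=259, q=69
  k=4: a=17, p=4418, q=1177
  k=5: a=9, p=40021, q=10662

40021/10662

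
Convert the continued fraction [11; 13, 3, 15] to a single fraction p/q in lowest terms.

Fold from the inside: start with 15/1.
  3 + 1/15 = 46/15
  13 + 15/46 = 613/46
  11 + 46/613 = 6789/613

6789/613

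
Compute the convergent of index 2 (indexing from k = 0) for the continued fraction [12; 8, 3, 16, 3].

Using pₖ = aₖpₖ₋₁ + pₖ₋₂, qₖ = aₖqₖ₋₁ + qₖ₋₂ (with p₋₁=1, p₋₂=0, q₋₁=0, q₋₂=1):
  k=0: a=12, p=12, q=1
  k=1: a=8, p=97, q=8
  k=2: a=3, p=303, q=25

303/25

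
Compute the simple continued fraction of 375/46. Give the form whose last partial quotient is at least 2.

375 = 8×46 + 7
46 = 6×7 + 4
7 = 1×4 + 3
4 = 1×3 + 1
3 = 3×1 + 0  (stop)
So 375/46 = [8; 6, 1, 1, 3].

[8; 6, 1, 1, 3]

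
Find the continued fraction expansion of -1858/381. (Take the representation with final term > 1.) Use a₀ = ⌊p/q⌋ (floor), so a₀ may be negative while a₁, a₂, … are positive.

-1858 = -5×381 + 47
381 = 8×47 + 5
47 = 9×5 + 2
5 = 2×2 + 1
2 = 2×1 + 0  (stop)
So -1858/381 = [-5; 8, 9, 2, 2].

[-5; 8, 9, 2, 2]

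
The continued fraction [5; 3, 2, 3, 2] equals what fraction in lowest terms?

291/55

Fold from the inside: start with 2/1.
  3 + 1/2 = 7/2
  2 + 2/7 = 16/7
  3 + 7/16 = 55/16
  5 + 16/55 = 291/55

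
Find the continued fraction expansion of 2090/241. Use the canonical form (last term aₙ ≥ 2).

2090 = 8*241 + 162
241 = 1*162 + 79
162 = 2*79 + 4
79 = 19*4 + 3
4 = 1*3 + 1
3 = 3*1 + 0  (stop)
So 2090/241 = [8; 1, 2, 19, 1, 3].

[8; 1, 2, 19, 1, 3]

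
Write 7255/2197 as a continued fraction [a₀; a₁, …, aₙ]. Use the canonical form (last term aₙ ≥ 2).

[3; 3, 3, 4, 5, 2, 4]

7255 = 3×2197 + 664
2197 = 3×664 + 205
664 = 3×205 + 49
205 = 4×49 + 9
49 = 5×9 + 4
9 = 2×4 + 1
4 = 4×1 + 0  (stop)
So 7255/2197 = [3; 3, 3, 4, 5, 2, 4].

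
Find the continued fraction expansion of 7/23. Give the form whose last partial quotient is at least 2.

[0; 3, 3, 2]

7 = 0·23 + 7
23 = 3·7 + 2
7 = 3·2 + 1
2 = 2·1 + 0  (stop)
So 7/23 = [0; 3, 3, 2].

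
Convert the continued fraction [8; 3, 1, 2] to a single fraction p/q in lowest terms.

Using pₖ = aₖpₖ₋₁ + pₖ₋₂ and qₖ = aₖqₖ₋₁ + qₖ₋₂:
  k=0: a=8, p=8, q=1
  k=1: a=3, p=25, q=3
  k=2: a=1, p=33, q=4
  k=3: a=2, p=91, q=11

91/11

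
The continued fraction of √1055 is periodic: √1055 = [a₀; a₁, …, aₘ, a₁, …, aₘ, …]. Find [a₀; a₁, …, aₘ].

[32; 2, 12, 2, 64]

a₀ = ⌊√1055⌋ = 32.
With m₀=0, d₀=1 and mₖ₊₁ = dₖaₖ − mₖ, dₖ₊₁ = (n − mₖ₊₁²)/dₖ, aₖ₊₁ = ⌊(a₀+mₖ₊₁)/dₖ₊₁⌋:
  k=1: m=32, d=31, a=2
  k=2: m=30, d=5, a=12
  k=3: m=30, d=31, a=2
  k=4: m=32, d=1, a=64
d=1 and a=2a₀=64 at k=4, so the next step gives (m, d) = (32, 31) again — its k=1 value — and the period has length 4.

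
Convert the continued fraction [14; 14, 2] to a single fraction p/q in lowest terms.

408/29

Fold from the inside: start with 2/1.
  14 + 1/2 = 29/2
  14 + 2/29 = 408/29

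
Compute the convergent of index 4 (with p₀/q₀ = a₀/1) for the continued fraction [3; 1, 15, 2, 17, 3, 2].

2273/577

Using pₖ = aₖpₖ₋₁ + pₖ₋₂, qₖ = aₖqₖ₋₁ + qₖ₋₂ (with p₋₁=1, p₋₂=0, q₋₁=0, q₋₂=1):
  k=0: a=3, p=3, q=1
  k=1: a=1, p=4, q=1
  k=2: a=15, p=63, q=16
  k=3: a=2, p=130, q=33
  k=4: a=17, p=2273, q=577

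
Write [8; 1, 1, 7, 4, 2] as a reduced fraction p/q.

1186/139

Fold from the inside: start with 2/1.
  4 + 1/2 = 9/2
  7 + 2/9 = 65/9
  1 + 9/65 = 74/65
  1 + 65/74 = 139/74
  8 + 74/139 = 1186/139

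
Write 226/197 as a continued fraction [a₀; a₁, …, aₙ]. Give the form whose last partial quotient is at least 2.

226 = 1·197 + 29
197 = 6·29 + 23
29 = 1·23 + 6
23 = 3·6 + 5
6 = 1·5 + 1
5 = 5·1 + 0  (stop)
So 226/197 = [1; 6, 1, 3, 1, 5].

[1; 6, 1, 3, 1, 5]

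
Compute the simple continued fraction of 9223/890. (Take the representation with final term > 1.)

[10; 2, 1, 3, 11, 3, 2]

9223 = 10×890 + 323
890 = 2×323 + 244
323 = 1×244 + 79
244 = 3×79 + 7
79 = 11×7 + 2
7 = 3×2 + 1
2 = 2×1 + 0  (stop)
So 9223/890 = [10; 2, 1, 3, 11, 3, 2].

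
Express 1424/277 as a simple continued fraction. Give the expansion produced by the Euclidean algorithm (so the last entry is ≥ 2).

1424 = 5×277 + 39
277 = 7×39 + 4
39 = 9×4 + 3
4 = 1×3 + 1
3 = 3×1 + 0  (stop)
So 1424/277 = [5; 7, 9, 1, 3].

[5; 7, 9, 1, 3]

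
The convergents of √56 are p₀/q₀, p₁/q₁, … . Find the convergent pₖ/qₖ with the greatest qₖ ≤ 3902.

13455/1798

√56 = [7; 2, 14, …] (period length 2).
Convergents:
  p_0/q_0 = 7/1
  p_1/q_1 = 15/2
  p_2/q_2 = 217/29
  p_3/q_3 = 449/60
  p_4/q_4 = 6503/869
  p_5/q_5 = 13455/1798
  p_6/q_6 = 194873/26041
q_5 = 1798 ≤ 3902 < 26041 = q_6, so the answer is 13455/1798.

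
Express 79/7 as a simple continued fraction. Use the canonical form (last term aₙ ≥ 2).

[11; 3, 2]

79 = 11×7 + 2
7 = 3×2 + 1
2 = 2×1 + 0  (stop)
So 79/7 = [11; 3, 2].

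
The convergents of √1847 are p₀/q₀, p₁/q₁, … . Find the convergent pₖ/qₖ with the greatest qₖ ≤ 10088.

√1847 = [42; 1, 41, 1, 84, …] (period length 4).
Convergents:
  p_0/q_0 = 42/1
  p_1/q_1 = 43/1
  p_2/q_2 = 1805/42
  p_3/q_3 = 1848/43
  p_4/q_4 = 157037/3654
  p_5/q_5 = 158885/3697
  p_6/q_6 = 6671322/155231
q_5 = 3697 ≤ 10088 < 155231 = q_6, so the answer is 158885/3697.

158885/3697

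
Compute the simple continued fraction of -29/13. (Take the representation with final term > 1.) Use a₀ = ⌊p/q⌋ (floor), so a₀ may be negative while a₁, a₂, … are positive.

-29 = -3*13 + 10
13 = 1*10 + 3
10 = 3*3 + 1
3 = 3*1 + 0  (stop)
So -29/13 = [-3; 1, 3, 3].

[-3; 1, 3, 3]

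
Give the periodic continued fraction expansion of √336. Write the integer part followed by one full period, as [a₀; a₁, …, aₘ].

a₀ = ⌊√336⌋ = 18.

[18; 3, 36]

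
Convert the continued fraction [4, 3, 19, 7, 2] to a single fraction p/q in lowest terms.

Fold from the inside: start with 2/1.
  7 + 1/2 = 15/2
  19 + 2/15 = 287/15
  3 + 15/287 = 876/287
  4 + 287/876 = 3791/876

3791/876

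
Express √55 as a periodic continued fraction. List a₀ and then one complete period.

a₀ = ⌊√55⌋ = 7.
With m₀=0, d₀=1 and mₖ₊₁ = dₖaₖ − mₖ, dₖ₊₁ = (n − mₖ₊₁²)/dₖ, aₖ₊₁ = ⌊(a₀+mₖ₊₁)/dₖ₊₁⌋:
  k=1: m=7, d=6, a=2
  k=2: m=5, d=5, a=2
  k=3: m=5, d=6, a=2
  k=4: m=7, d=1, a=14
d=1 and a=2a₀=14 at k=4, so the next step gives (m, d) = (7, 6) again — its k=1 value — and the period has length 4.

[7; 2, 2, 2, 14]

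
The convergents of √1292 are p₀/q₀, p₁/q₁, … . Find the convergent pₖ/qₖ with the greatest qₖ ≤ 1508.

√1292 = [35; 1, 16, 1, 70, …] (period length 4).
Convergents:
  p_0/q_0 = 35/1
  p_1/q_1 = 36/1
  p_2/q_2 = 611/17
  p_3/q_3 = 647/18
  p_4/q_4 = 45901/1277
  p_5/q_5 = 46548/1295
  p_6/q_6 = 790669/21997
q_5 = 1295 ≤ 1508 < 21997 = q_6, so the answer is 46548/1295.

46548/1295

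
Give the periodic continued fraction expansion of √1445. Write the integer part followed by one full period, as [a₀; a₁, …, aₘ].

a₀ = ⌊√1445⌋ = 38.
With m₀=0, d₀=1 and mₖ₊₁ = dₖaₖ − mₖ, dₖ₊₁ = (n − mₖ₊₁²)/dₖ, aₖ₊₁ = ⌊(a₀+mₖ₊₁)/dₖ₊₁⌋:
  k=1: m=38, d=1, a=76
d=1 and a=2a₀=76 at k=1, so the next step gives (m, d) = (38, 1) again — its k=1 value — and the period has length 1.

[38; 76]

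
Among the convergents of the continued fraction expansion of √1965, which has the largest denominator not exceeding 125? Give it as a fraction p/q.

√1965 = [44; 3, 21, 1, 4, 1, 21, 3, 88, …] (period length 8).
Convergents:
  p_0/q_0 = 44/1
  p_1/q_1 = 133/3
  p_2/q_2 = 2837/64
  p_3/q_3 = 2970/67
  p_4/q_4 = 14717/332
q_3 = 67 ≤ 125 < 332 = q_4, so the answer is 2970/67.

2970/67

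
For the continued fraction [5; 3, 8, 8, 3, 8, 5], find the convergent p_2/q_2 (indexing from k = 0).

Using pₖ = aₖpₖ₋₁ + pₖ₋₂, qₖ = aₖqₖ₋₁ + qₖ₋₂ (with p₋₁=1, p₋₂=0, q₋₁=0, q₋₂=1):
  k=0: a=5, p=5, q=1
  k=1: a=3, p=16, q=3
  k=2: a=8, p=133, q=25

133/25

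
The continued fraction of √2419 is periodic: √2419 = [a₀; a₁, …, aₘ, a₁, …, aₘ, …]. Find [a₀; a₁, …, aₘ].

[49; 5, 2, 5, 98]

a₀ = ⌊√2419⌋ = 49.
With m₀=0, d₀=1 and mₖ₊₁ = dₖaₖ − mₖ, dₖ₊₁ = (n − mₖ₊₁²)/dₖ, aₖ₊₁ = ⌊(a₀+mₖ₊₁)/dₖ₊₁⌋:
  k=1: m=49, d=18, a=5
  k=2: m=41, d=41, a=2
  k=3: m=41, d=18, a=5
  k=4: m=49, d=1, a=98
d=1 and a=2a₀=98 at k=4, so the next step gives (m, d) = (49, 18) again — its k=1 value — and the period has length 4.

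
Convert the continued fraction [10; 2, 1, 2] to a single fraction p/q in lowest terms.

Using pₖ = aₖpₖ₋₁ + pₖ₋₂ and qₖ = aₖqₖ₋₁ + qₖ₋₂:
  k=0: a=10, p=10, q=1
  k=1: a=2, p=21, q=2
  k=2: a=1, p=31, q=3
  k=3: a=2, p=83, q=8

83/8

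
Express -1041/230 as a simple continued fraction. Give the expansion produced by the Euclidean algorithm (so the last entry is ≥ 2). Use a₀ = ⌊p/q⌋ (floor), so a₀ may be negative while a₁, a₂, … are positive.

[-5; 2, 9, 12]

-1041 = -5·230 + 109
230 = 2·109 + 12
109 = 9·12 + 1
12 = 12·1 + 0  (stop)
So -1041/230 = [-5; 2, 9, 12].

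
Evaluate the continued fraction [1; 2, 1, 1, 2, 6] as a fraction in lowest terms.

Using pₖ = aₖpₖ₋₁ + pₖ₋₂ and qₖ = aₖqₖ₋₁ + qₖ₋₂:
  k=0: a=1, p=1, q=1
  k=1: a=2, p=3, q=2
  k=2: a=1, p=4, q=3
  k=3: a=1, p=7, q=5
  k=4: a=2, p=18, q=13
  k=5: a=6, p=115, q=83

115/83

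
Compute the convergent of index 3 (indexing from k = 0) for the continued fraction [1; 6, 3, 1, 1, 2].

29/25

Using pₖ = aₖpₖ₋₁ + pₖ₋₂, qₖ = aₖqₖ₋₁ + qₖ₋₂ (with p₋₁=1, p₋₂=0, q₋₁=0, q₋₂=1):
  k=0: a=1, p=1, q=1
  k=1: a=6, p=7, q=6
  k=2: a=3, p=22, q=19
  k=3: a=1, p=29, q=25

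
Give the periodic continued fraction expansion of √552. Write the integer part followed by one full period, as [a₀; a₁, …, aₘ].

[23; 2, 46]

a₀ = ⌊√552⌋ = 23.
With m₀=0, d₀=1 and mₖ₊₁ = dₖaₖ − mₖ, dₖ₊₁ = (n − mₖ₊₁²)/dₖ, aₖ₊₁ = ⌊(a₀+mₖ₊₁)/dₖ₊₁⌋:
  k=1: m=23, d=23, a=2
  k=2: m=23, d=1, a=46
d=1 and a=2a₀=46 at k=2, so the next step gives (m, d) = (23, 23) again — its k=1 value — and the period has length 2.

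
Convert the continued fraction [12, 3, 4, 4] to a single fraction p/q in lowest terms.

677/55

Using pₖ = aₖpₖ₋₁ + pₖ₋₂ and qₖ = aₖqₖ₋₁ + qₖ₋₂:
  k=0: a=12, p=12, q=1
  k=1: a=3, p=37, q=3
  k=2: a=4, p=160, q=13
  k=3: a=4, p=677, q=55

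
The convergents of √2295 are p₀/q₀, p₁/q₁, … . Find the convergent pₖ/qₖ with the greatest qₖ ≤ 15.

√2295 = [47; 1, 9, 1, 1, 1, 9, 1, 94, …] (period length 8).
Convergents:
  p_0/q_0 = 47/1
  p_1/q_1 = 48/1
  p_2/q_2 = 479/10
  p_3/q_3 = 527/11
  p_4/q_4 = 1006/21
q_3 = 11 ≤ 15 < 21 = q_4, so the answer is 527/11.

527/11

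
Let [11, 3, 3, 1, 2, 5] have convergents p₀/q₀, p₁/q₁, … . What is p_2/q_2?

113/10

Using pₖ = aₖpₖ₋₁ + pₖ₋₂, qₖ = aₖqₖ₋₁ + qₖ₋₂ (with p₋₁=1, p₋₂=0, q₋₁=0, q₋₂=1):
  k=0: a=11, p=11, q=1
  k=1: a=3, p=34, q=3
  k=2: a=3, p=113, q=10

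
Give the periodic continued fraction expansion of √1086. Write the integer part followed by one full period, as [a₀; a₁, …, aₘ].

a₀ = ⌊√1086⌋ = 32.
With m₀=0, d₀=1 and mₖ₊₁ = dₖaₖ − mₖ, dₖ₊₁ = (n − mₖ₊₁²)/dₖ, aₖ₊₁ = ⌊(a₀+mₖ₊₁)/dₖ₊₁⌋:
  k=1: m=32, d=62, a=1
  k=2: m=30, d=3, a=20
  k=3: m=30, d=62, a=1
  k=4: m=32, d=1, a=64
d=1 and a=2a₀=64 at k=4, so the next step gives (m, d) = (32, 62) again — its k=1 value — and the period has length 4.

[32; 1, 20, 1, 64]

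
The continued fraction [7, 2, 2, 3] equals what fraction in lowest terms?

126/17

Using pₖ = aₖpₖ₋₁ + pₖ₋₂ and qₖ = aₖqₖ₋₁ + qₖ₋₂:
  k=0: a=7, p=7, q=1
  k=1: a=2, p=15, q=2
  k=2: a=2, p=37, q=5
  k=3: a=3, p=126, q=17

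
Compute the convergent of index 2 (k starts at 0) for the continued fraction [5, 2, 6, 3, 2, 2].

71/13

Using pₖ = aₖpₖ₋₁ + pₖ₋₂, qₖ = aₖqₖ₋₁ + qₖ₋₂ (with p₋₁=1, p₋₂=0, q₋₁=0, q₋₂=1):
  k=0: a=5, p=5, q=1
  k=1: a=2, p=11, q=2
  k=2: a=6, p=71, q=13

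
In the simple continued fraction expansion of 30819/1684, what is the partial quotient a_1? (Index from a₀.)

30819 = 18·1684 + 507   →  a_0 = 18
1684 = 3·507 + 163   →  a_1 = 3

3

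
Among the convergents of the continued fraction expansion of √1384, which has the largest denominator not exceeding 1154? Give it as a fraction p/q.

√1384 = [37; 4, 1, 17, 1, 4, 74, …] (period length 6).
Convergents:
  p_0/q_0 = 37/1
  p_1/q_1 = 149/4
  p_2/q_2 = 186/5
  p_3/q_3 = 3311/89
  p_4/q_4 = 3497/94
  p_5/q_5 = 17299/465
  p_6/q_6 = 1283623/34504
q_5 = 465 ≤ 1154 < 34504 = q_6, so the answer is 17299/465.

17299/465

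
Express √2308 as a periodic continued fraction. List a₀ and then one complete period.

[48; 24, 96]

a₀ = ⌊√2308⌋ = 48.
With m₀=0, d₀=1 and mₖ₊₁ = dₖaₖ − mₖ, dₖ₊₁ = (n − mₖ₊₁²)/dₖ, aₖ₊₁ = ⌊(a₀+mₖ₊₁)/dₖ₊₁⌋:
  k=1: m=48, d=4, a=24
  k=2: m=48, d=1, a=96
d=1 and a=2a₀=96 at k=2, so the next step gives (m, d) = (48, 4) again — its k=1 value — and the period has length 2.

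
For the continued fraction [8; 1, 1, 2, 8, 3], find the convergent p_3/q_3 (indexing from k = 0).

43/5

Using pₖ = aₖpₖ₋₁ + pₖ₋₂, qₖ = aₖqₖ₋₁ + qₖ₋₂ (with p₋₁=1, p₋₂=0, q₋₁=0, q₋₂=1):
  k=0: a=8, p=8, q=1
  k=1: a=1, p=9, q=1
  k=2: a=1, p=17, q=2
  k=3: a=2, p=43, q=5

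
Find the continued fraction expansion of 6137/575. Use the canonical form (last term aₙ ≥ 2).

[10; 1, 2, 17, 11]

6137 = 10·575 + 387
575 = 1·387 + 188
387 = 2·188 + 11
188 = 17·11 + 1
11 = 11·1 + 0  (stop)
So 6137/575 = [10; 1, 2, 17, 11].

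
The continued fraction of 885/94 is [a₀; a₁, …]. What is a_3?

2

885 = 9·94 + 39   →  a_0 = 9
94 = 2·39 + 16   →  a_1 = 2
39 = 2·16 + 7   →  a_2 = 2
16 = 2·7 + 2   →  a_3 = 2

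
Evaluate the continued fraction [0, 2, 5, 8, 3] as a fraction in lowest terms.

Fold from the inside: start with 3/1.
  8 + 1/3 = 25/3
  5 + 3/25 = 128/25
  2 + 25/128 = 281/128
  0 + 128/281 = 128/281

128/281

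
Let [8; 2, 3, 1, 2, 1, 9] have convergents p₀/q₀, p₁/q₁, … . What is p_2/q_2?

Using pₖ = aₖpₖ₋₁ + pₖ₋₂, qₖ = aₖqₖ₋₁ + qₖ₋₂ (with p₋₁=1, p₋₂=0, q₋₁=0, q₋₂=1):
  k=0: a=8, p=8, q=1
  k=1: a=2, p=17, q=2
  k=2: a=3, p=59, q=7

59/7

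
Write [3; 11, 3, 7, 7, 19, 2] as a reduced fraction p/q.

Fold from the inside: start with 2/1.
  19 + 1/2 = 39/2
  7 + 2/39 = 275/39
  7 + 39/275 = 1964/275
  3 + 275/1964 = 6167/1964
  11 + 1964/6167 = 69801/6167
  3 + 6167/69801 = 215570/69801

215570/69801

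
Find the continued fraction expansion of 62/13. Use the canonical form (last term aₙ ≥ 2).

62 = 4·13 + 10
13 = 1·10 + 3
10 = 3·3 + 1
3 = 3·1 + 0  (stop)
So 62/13 = [4; 1, 3, 3].

[4; 1, 3, 3]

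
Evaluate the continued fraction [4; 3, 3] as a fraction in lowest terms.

43/10

Using pₖ = aₖpₖ₋₁ + pₖ₋₂ and qₖ = aₖqₖ₋₁ + qₖ₋₂:
  k=0: a=4, p=4, q=1
  k=1: a=3, p=13, q=3
  k=2: a=3, p=43, q=10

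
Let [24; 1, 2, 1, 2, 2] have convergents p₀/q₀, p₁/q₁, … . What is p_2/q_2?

Using pₖ = aₖpₖ₋₁ + pₖ₋₂, qₖ = aₖqₖ₋₁ + qₖ₋₂ (with p₋₁=1, p₋₂=0, q₋₁=0, q₋₂=1):
  k=0: a=24, p=24, q=1
  k=1: a=1, p=25, q=1
  k=2: a=2, p=74, q=3

74/3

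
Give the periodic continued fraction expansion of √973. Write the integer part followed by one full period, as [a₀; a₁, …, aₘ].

a₀ = ⌊√973⌋ = 31.

[31; 5, 5, 2, 8, 2, 5, 5, 62]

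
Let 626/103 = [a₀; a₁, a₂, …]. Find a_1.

12

626 = 6·103 + 8   →  a_0 = 6
103 = 12·8 + 7   →  a_1 = 12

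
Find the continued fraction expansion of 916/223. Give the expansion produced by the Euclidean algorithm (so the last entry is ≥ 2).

[4; 9, 3, 2, 3]

916 = 4*223 + 24
223 = 9*24 + 7
24 = 3*7 + 3
7 = 2*3 + 1
3 = 3*1 + 0  (stop)
So 916/223 = [4; 9, 3, 2, 3].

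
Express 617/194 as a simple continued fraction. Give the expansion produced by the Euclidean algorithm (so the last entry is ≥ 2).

[3; 5, 1, 1, 5, 3]

617 = 3*194 + 35
194 = 5*35 + 19
35 = 1*19 + 16
19 = 1*16 + 3
16 = 5*3 + 1
3 = 3*1 + 0  (stop)
So 617/194 = [3; 5, 1, 1, 5, 3].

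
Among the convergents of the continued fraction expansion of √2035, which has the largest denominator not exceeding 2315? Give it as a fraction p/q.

36585/811

√2035 = [45; 9, 90, …] (period length 2).
Convergents:
  p_0/q_0 = 45/1
  p_1/q_1 = 406/9
  p_2/q_2 = 36585/811
  p_3/q_3 = 329671/7308
q_2 = 811 ≤ 2315 < 7308 = q_3, so the answer is 36585/811.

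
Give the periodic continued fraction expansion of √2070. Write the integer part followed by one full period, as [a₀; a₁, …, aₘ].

[45; 2, 90]

a₀ = ⌊√2070⌋ = 45.
With m₀=0, d₀=1 and mₖ₊₁ = dₖaₖ − mₖ, dₖ₊₁ = (n − mₖ₊₁²)/dₖ, aₖ₊₁ = ⌊(a₀+mₖ₊₁)/dₖ₊₁⌋:
  k=1: m=45, d=45, a=2
  k=2: m=45, d=1, a=90
d=1 and a=2a₀=90 at k=2, so the next step gives (m, d) = (45, 45) again — its k=1 value — and the period has length 2.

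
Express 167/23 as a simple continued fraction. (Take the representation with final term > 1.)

167 = 7·23 + 6
23 = 3·6 + 5
6 = 1·5 + 1
5 = 5·1 + 0  (stop)
So 167/23 = [7; 3, 1, 5].

[7; 3, 1, 5]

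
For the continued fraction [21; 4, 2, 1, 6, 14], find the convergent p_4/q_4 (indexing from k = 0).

1847/87

Using pₖ = aₖpₖ₋₁ + pₖ₋₂, qₖ = aₖqₖ₋₁ + qₖ₋₂ (with p₋₁=1, p₋₂=0, q₋₁=0, q₋₂=1):
  k=0: a=21, p=21, q=1
  k=1: a=4, p=85, q=4
  k=2: a=2, p=191, q=9
  k=3: a=1, p=276, q=13
  k=4: a=6, p=1847, q=87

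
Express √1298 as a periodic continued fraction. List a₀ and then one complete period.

a₀ = ⌊√1298⌋ = 36.
With m₀=0, d₀=1 and mₖ₊₁ = dₖaₖ − mₖ, dₖ₊₁ = (n − mₖ₊₁²)/dₖ, aₖ₊₁ = ⌊(a₀+mₖ₊₁)/dₖ₊₁⌋:
  k=1: m=36, d=2, a=36
  k=2: m=36, d=1, a=72
d=1 and a=2a₀=72 at k=2, so the next step gives (m, d) = (36, 2) again — its k=1 value — and the period has length 2.

[36; 36, 72]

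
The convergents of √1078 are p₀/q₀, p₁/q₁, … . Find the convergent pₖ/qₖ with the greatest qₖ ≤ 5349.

√1078 = [32; 1, 4, 1, 64, …] (period length 4).
Convergents:
  p_0/q_0 = 32/1
  p_1/q_1 = 33/1
  p_2/q_2 = 164/5
  p_3/q_3 = 197/6
  p_4/q_4 = 12772/389
  p_5/q_5 = 12969/395
  p_6/q_6 = 64648/1969
  p_7/q_7 = 77617/2364
  p_8/q_8 = 5032136/153265
q_7 = 2364 ≤ 5349 < 153265 = q_8, so the answer is 77617/2364.

77617/2364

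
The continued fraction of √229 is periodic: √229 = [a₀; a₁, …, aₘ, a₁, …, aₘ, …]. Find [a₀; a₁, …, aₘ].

[15; 7, 1, 1, 7, 30]

a₀ = ⌊√229⌋ = 15.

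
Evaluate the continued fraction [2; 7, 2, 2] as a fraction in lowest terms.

79/37

Fold from the inside: start with 2/1.
  2 + 1/2 = 5/2
  7 + 2/5 = 37/5
  2 + 5/37 = 79/37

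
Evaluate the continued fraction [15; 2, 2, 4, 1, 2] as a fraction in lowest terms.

Fold from the inside: start with 2/1.
  1 + 1/2 = 3/2
  4 + 2/3 = 14/3
  2 + 3/14 = 31/14
  2 + 14/31 = 76/31
  15 + 31/76 = 1171/76

1171/76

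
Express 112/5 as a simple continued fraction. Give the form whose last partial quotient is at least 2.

[22; 2, 2]

112 = 22×5 + 2
5 = 2×2 + 1
2 = 2×1 + 0  (stop)
So 112/5 = [22; 2, 2].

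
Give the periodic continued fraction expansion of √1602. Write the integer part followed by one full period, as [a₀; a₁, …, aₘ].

a₀ = ⌊√1602⌋ = 40.
With m₀=0, d₀=1 and mₖ₊₁ = dₖaₖ − mₖ, dₖ₊₁ = (n − mₖ₊₁²)/dₖ, aₖ₊₁ = ⌊(a₀+mₖ₊₁)/dₖ₊₁⌋:
  k=1: m=40, d=2, a=40
  k=2: m=40, d=1, a=80
d=1 and a=2a₀=80 at k=2, so the next step gives (m, d) = (40, 2) again — its k=1 value — and the period has length 2.

[40; 40, 80]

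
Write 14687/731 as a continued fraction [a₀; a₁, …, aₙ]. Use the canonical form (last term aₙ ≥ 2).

[20; 10, 1, 10, 6]

14687 = 20*731 + 67
731 = 10*67 + 61
67 = 1*61 + 6
61 = 10*6 + 1
6 = 6*1 + 0  (stop)
So 14687/731 = [20; 10, 1, 10, 6].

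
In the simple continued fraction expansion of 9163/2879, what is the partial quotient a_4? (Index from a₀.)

1

9163 = 3·2879 + 526   →  a_0 = 3
2879 = 5·526 + 249   →  a_1 = 5
526 = 2·249 + 28   →  a_2 = 2
249 = 8·28 + 25   →  a_3 = 8
28 = 1·25 + 3   →  a_4 = 1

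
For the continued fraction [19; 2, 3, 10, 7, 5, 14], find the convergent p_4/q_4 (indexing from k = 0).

9929/511

Using pₖ = aₖpₖ₋₁ + pₖ₋₂, qₖ = aₖqₖ₋₁ + qₖ₋₂ (with p₋₁=1, p₋₂=0, q₋₁=0, q₋₂=1):
  k=0: a=19, p=19, q=1
  k=1: a=2, p=39, q=2
  k=2: a=3, p=136, q=7
  k=3: a=10, p=1399, q=72
  k=4: a=7, p=9929, q=511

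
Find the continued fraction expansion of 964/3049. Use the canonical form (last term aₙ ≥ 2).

[0; 3, 6, 7, 7, 3]

964 = 0×3049 + 964
3049 = 3×964 + 157
964 = 6×157 + 22
157 = 7×22 + 3
22 = 7×3 + 1
3 = 3×1 + 0  (stop)
So 964/3049 = [0; 3, 6, 7, 7, 3].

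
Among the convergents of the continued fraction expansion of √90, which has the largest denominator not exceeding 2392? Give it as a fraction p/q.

√90 = [9; 2, 18, …] (period length 2).
Convergents:
  p_0/q_0 = 9/1
  p_1/q_1 = 19/2
  p_2/q_2 = 351/37
  p_3/q_3 = 721/76
  p_4/q_4 = 13329/1405
  p_5/q_5 = 27379/2886
q_4 = 1405 ≤ 2392 < 2886 = q_5, so the answer is 13329/1405.

13329/1405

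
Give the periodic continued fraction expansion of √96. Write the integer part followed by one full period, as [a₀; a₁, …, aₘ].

[9; 1, 3, 1, 18]

a₀ = ⌊√96⌋ = 9.
With m₀=0, d₀=1 and mₖ₊₁ = dₖaₖ − mₖ, dₖ₊₁ = (n − mₖ₊₁²)/dₖ, aₖ₊₁ = ⌊(a₀+mₖ₊₁)/dₖ₊₁⌋:
  k=1: m=9, d=15, a=1
  k=2: m=6, d=4, a=3
  k=3: m=6, d=15, a=1
  k=4: m=9, d=1, a=18
d=1 and a=2a₀=18 at k=4, so the next step gives (m, d) = (9, 15) again — its k=1 value — and the period has length 4.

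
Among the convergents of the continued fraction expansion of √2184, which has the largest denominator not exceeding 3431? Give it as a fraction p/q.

65707/1406

√2184 = [46; 1, 2, 1, 2, 1, 92, …] (period length 6).
Convergents:
  p_0/q_0 = 46/1
  p_1/q_1 = 47/1
  p_2/q_2 = 140/3
  p_3/q_3 = 187/4
  p_4/q_4 = 514/11
  p_5/q_5 = 701/15
  p_6/q_6 = 65006/1391
  p_7/q_7 = 65707/1406
  p_8/q_8 = 196420/4203
q_7 = 1406 ≤ 3431 < 4203 = q_8, so the answer is 65707/1406.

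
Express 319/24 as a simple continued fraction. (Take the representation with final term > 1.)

319 = 13*24 + 7
24 = 3*7 + 3
7 = 2*3 + 1
3 = 3*1 + 0  (stop)
So 319/24 = [13; 3, 2, 3].

[13; 3, 2, 3]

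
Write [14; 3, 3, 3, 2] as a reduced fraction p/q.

1087/76

Using pₖ = aₖpₖ₋₁ + pₖ₋₂ and qₖ = aₖqₖ₋₁ + qₖ₋₂:
  k=0: a=14, p=14, q=1
  k=1: a=3, p=43, q=3
  k=2: a=3, p=143, q=10
  k=3: a=3, p=472, q=33
  k=4: a=2, p=1087, q=76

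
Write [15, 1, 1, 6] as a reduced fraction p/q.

202/13

Using pₖ = aₖpₖ₋₁ + pₖ₋₂ and qₖ = aₖqₖ₋₁ + qₖ₋₂:
  k=0: a=15, p=15, q=1
  k=1: a=1, p=16, q=1
  k=2: a=1, p=31, q=2
  k=3: a=6, p=202, q=13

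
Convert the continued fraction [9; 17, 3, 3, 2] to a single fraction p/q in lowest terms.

Using pₖ = aₖpₖ₋₁ + pₖ₋₂ and qₖ = aₖqₖ₋₁ + qₖ₋₂:
  k=0: a=9, p=9, q=1
  k=1: a=17, p=154, q=17
  k=2: a=3, p=471, q=52
  k=3: a=3, p=1567, q=173
  k=4: a=2, p=3605, q=398

3605/398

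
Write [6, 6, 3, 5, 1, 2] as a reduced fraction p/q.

2100/341

Using pₖ = aₖpₖ₋₁ + pₖ₋₂ and qₖ = aₖqₖ₋₁ + qₖ₋₂:
  k=0: a=6, p=6, q=1
  k=1: a=6, p=37, q=6
  k=2: a=3, p=117, q=19
  k=3: a=5, p=622, q=101
  k=4: a=1, p=739, q=120
  k=5: a=2, p=2100, q=341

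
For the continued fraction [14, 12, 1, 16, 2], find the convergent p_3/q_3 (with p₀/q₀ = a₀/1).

3097/220

Using pₖ = aₖpₖ₋₁ + pₖ₋₂, qₖ = aₖqₖ₋₁ + qₖ₋₂ (with p₋₁=1, p₋₂=0, q₋₁=0, q₋₂=1):
  k=0: a=14, p=14, q=1
  k=1: a=12, p=169, q=12
  k=2: a=1, p=183, q=13
  k=3: a=16, p=3097, q=220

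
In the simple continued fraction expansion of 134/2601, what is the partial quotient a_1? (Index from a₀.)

19

134 = 0·2601 + 134   →  a_0 = 0
2601 = 19·134 + 55   →  a_1 = 19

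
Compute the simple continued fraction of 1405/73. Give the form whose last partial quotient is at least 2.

[19; 4, 18]

1405 = 19×73 + 18
73 = 4×18 + 1
18 = 18×1 + 0  (stop)
So 1405/73 = [19; 4, 18].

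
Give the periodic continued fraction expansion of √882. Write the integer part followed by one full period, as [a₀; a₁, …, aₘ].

a₀ = ⌊√882⌋ = 29.
With m₀=0, d₀=1 and mₖ₊₁ = dₖaₖ − mₖ, dₖ₊₁ = (n − mₖ₊₁²)/dₖ, aₖ₊₁ = ⌊(a₀+mₖ₊₁)/dₖ₊₁⌋:
  k=1: m=29, d=41, a=1
  k=2: m=12, d=18, a=2
  k=3: m=24, d=17, a=3
  k=4: m=27, d=9, a=6
  k=5: m=27, d=17, a=3
  k=6: m=24, d=18, a=2
  k=7: m=12, d=41, a=1
  k=8: m=29, d=1, a=58
d=1 and a=2a₀=58 at k=8, so the next step gives (m, d) = (29, 41) again — its k=1 value — and the period has length 8.

[29; 1, 2, 3, 6, 3, 2, 1, 58]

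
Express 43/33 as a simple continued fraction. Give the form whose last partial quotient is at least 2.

43 = 1·33 + 10
33 = 3·10 + 3
10 = 3·3 + 1
3 = 3·1 + 0  (stop)
So 43/33 = [1; 3, 3, 3].

[1; 3, 3, 3]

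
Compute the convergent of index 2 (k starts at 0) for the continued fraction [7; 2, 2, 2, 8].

37/5

Using pₖ = aₖpₖ₋₁ + pₖ₋₂, qₖ = aₖqₖ₋₁ + qₖ₋₂ (with p₋₁=1, p₋₂=0, q₋₁=0, q₋₂=1):
  k=0: a=7, p=7, q=1
  k=1: a=2, p=15, q=2
  k=2: a=2, p=37, q=5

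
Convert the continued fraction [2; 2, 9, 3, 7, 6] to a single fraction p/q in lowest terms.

6560/2651

Using pₖ = aₖpₖ₋₁ + pₖ₋₂ and qₖ = aₖqₖ₋₁ + qₖ₋₂:
  k=0: a=2, p=2, q=1
  k=1: a=2, p=5, q=2
  k=2: a=9, p=47, q=19
  k=3: a=3, p=146, q=59
  k=4: a=7, p=1069, q=432
  k=5: a=6, p=6560, q=2651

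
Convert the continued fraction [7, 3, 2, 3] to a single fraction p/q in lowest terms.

Using pₖ = aₖpₖ₋₁ + pₖ₋₂ and qₖ = aₖqₖ₋₁ + qₖ₋₂:
  k=0: a=7, p=7, q=1
  k=1: a=3, p=22, q=3
  k=2: a=2, p=51, q=7
  k=3: a=3, p=175, q=24

175/24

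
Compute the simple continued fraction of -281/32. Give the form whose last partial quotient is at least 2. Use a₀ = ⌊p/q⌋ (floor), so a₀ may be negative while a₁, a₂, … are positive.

[-9; 4, 1, 1, 3]

-281 = -9*32 + 7
32 = 4*7 + 4
7 = 1*4 + 3
4 = 1*3 + 1
3 = 3*1 + 0  (stop)
So -281/32 = [-9; 4, 1, 1, 3].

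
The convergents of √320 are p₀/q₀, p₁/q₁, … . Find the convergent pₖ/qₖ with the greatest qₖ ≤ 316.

√320 = [17; 1, 7, 1, 34, …] (period length 4).
Convergents:
  p_0/q_0 = 17/1
  p_1/q_1 = 18/1
  p_2/q_2 = 143/8
  p_3/q_3 = 161/9
  p_4/q_4 = 5617/314
  p_5/q_5 = 5778/323
q_4 = 314 ≤ 316 < 323 = q_5, so the answer is 5617/314.

5617/314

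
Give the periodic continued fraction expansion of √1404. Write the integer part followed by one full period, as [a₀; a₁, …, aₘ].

[37; 2, 7, 1, 4, 1, 7, 2, 74]

a₀ = ⌊√1404⌋ = 37.
With m₀=0, d₀=1 and mₖ₊₁ = dₖaₖ − mₖ, dₖ₊₁ = (n − mₖ₊₁²)/dₖ, aₖ₊₁ = ⌊(a₀+mₖ₊₁)/dₖ₊₁⌋:
  k=1: m=37, d=35, a=2
  k=2: m=33, d=9, a=7
  k=3: m=30, d=56, a=1
  k=4: m=26, d=13, a=4
  k=5: m=26, d=56, a=1
  k=6: m=30, d=9, a=7
  k=7: m=33, d=35, a=2
  k=8: m=37, d=1, a=74
d=1 and a=2a₀=74 at k=8, so the next step gives (m, d) = (37, 35) again — its k=1 value — and the period has length 8.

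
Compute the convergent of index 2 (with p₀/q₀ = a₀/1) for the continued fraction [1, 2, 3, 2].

Using pₖ = aₖpₖ₋₁ + pₖ₋₂, qₖ = aₖqₖ₋₁ + qₖ₋₂ (with p₋₁=1, p₋₂=0, q₋₁=0, q₋₂=1):
  k=0: a=1, p=1, q=1
  k=1: a=2, p=3, q=2
  k=2: a=3, p=10, q=7

10/7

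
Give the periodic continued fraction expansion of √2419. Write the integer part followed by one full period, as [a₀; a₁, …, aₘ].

a₀ = ⌊√2419⌋ = 49.

[49; 5, 2, 5, 98]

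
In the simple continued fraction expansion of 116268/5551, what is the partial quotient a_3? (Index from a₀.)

3

116268 = 20·5551 + 5248   →  a_0 = 20
5551 = 1·5248 + 303   →  a_1 = 1
5248 = 17·303 + 97   →  a_2 = 17
303 = 3·97 + 12   →  a_3 = 3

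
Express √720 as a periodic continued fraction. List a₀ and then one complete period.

a₀ = ⌊√720⌋ = 26.
With m₀=0, d₀=1 and mₖ₊₁ = dₖaₖ − mₖ, dₖ₊₁ = (n − mₖ₊₁²)/dₖ, aₖ₊₁ = ⌊(a₀+mₖ₊₁)/dₖ₊₁⌋:
  k=1: m=26, d=44, a=1
  k=2: m=18, d=9, a=4
  k=3: m=18, d=44, a=1
  k=4: m=26, d=1, a=52
d=1 and a=2a₀=52 at k=4, so the next step gives (m, d) = (26, 44) again — its k=1 value — and the period has length 4.

[26; 1, 4, 1, 52]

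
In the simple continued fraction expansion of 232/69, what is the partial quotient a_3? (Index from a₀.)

232 = 3·69 + 25   →  a_0 = 3
69 = 2·25 + 19   →  a_1 = 2
25 = 1·19 + 6   →  a_2 = 1
19 = 3·6 + 1   →  a_3 = 3

3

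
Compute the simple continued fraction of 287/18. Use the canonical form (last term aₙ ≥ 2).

287 = 15*18 + 17
18 = 1*17 + 1
17 = 17*1 + 0  (stop)
So 287/18 = [15; 1, 17].

[15; 1, 17]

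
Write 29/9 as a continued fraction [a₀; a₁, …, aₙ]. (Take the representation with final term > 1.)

29 = 3×9 + 2
9 = 4×2 + 1
2 = 2×1 + 0  (stop)
So 29/9 = [3; 4, 2].

[3; 4, 2]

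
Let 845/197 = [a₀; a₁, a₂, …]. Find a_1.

3

845 = 4·197 + 57   →  a_0 = 4
197 = 3·57 + 26   →  a_1 = 3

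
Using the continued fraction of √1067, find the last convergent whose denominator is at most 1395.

√1067 = [32; 1, 1, 1, 64, …] (period length 4).
Convergents:
  p_0/q_0 = 32/1
  p_1/q_1 = 33/1
  p_2/q_2 = 65/2
  p_3/q_3 = 98/3
  p_4/q_4 = 6337/194
  p_5/q_5 = 6435/197
  p_6/q_6 = 12772/391
  p_7/q_7 = 19207/588
  p_8/q_8 = 1242020/38023
q_7 = 588 ≤ 1395 < 38023 = q_8, so the answer is 19207/588.

19207/588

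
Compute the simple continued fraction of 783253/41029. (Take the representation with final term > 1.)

[19; 11, 12, 17, 18]

783253 = 19·41029 + 3702
41029 = 11·3702 + 307
3702 = 12·307 + 18
307 = 17·18 + 1
18 = 18·1 + 0  (stop)
So 783253/41029 = [19; 11, 12, 17, 18].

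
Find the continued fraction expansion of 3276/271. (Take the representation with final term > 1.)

3276 = 12×271 + 24
271 = 11×24 + 7
24 = 3×7 + 3
7 = 2×3 + 1
3 = 3×1 + 0  (stop)
So 3276/271 = [12; 11, 3, 2, 3].

[12; 11, 3, 2, 3]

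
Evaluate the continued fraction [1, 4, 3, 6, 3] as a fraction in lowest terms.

Fold from the inside: start with 3/1.
  6 + 1/3 = 19/3
  3 + 3/19 = 60/19
  4 + 19/60 = 259/60
  1 + 60/259 = 319/259

319/259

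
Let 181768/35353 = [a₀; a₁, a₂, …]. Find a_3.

181768 = 5·35353 + 5003   →  a_0 = 5
35353 = 7·5003 + 332   →  a_1 = 7
5003 = 15·332 + 23   →  a_2 = 15
332 = 14·23 + 10   →  a_3 = 14

14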